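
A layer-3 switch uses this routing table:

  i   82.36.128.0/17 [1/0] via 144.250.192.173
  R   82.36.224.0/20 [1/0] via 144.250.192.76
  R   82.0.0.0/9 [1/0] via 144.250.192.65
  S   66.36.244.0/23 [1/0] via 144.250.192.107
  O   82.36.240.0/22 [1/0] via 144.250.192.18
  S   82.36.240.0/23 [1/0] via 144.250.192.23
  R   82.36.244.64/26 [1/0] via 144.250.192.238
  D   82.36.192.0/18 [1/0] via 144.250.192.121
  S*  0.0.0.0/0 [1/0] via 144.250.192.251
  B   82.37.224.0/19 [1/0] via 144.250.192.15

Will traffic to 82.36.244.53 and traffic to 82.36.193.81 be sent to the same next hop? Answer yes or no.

82.36.244.53: longest match 82.36.192.0/18 -> 144.250.192.121
82.36.193.81: longest match 82.36.192.0/18 -> 144.250.192.121

yes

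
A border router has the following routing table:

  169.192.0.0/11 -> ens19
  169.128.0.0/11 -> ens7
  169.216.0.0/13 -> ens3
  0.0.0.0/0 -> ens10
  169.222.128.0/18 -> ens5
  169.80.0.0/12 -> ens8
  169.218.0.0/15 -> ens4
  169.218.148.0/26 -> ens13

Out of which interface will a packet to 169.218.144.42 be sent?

ens4

Routes whose prefix contains 169.218.144.42:
  0.0.0.0/0 (default, matches everything) -> ens10
  169.192.0.0/11 (169.192.0.0 - 169.223.255.255) -> ens19
  169.216.0.0/13 (169.216.0.0 - 169.223.255.255) -> ens3
  169.218.0.0/15 (169.218.0.0 - 169.219.255.255) -> ens4
More-specific entries that do NOT match:
  169.218.148.0/26 (169.218.148.0 - 169.218.148.63) does not contain 169.218.144.42
  169.222.128.0/18 (169.222.128.0 - 169.222.191.255) does not contain 169.218.144.42
Longest matching prefix is /15 -> interface ens4.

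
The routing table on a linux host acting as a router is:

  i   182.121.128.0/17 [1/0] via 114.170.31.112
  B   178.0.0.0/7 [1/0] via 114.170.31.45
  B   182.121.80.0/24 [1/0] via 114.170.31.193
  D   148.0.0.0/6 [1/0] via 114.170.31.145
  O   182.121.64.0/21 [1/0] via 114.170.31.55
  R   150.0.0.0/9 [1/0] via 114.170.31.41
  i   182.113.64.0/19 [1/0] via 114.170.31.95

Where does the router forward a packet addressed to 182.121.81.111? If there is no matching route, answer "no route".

No entry's prefix contains 182.121.81.111; there is no default route.

no route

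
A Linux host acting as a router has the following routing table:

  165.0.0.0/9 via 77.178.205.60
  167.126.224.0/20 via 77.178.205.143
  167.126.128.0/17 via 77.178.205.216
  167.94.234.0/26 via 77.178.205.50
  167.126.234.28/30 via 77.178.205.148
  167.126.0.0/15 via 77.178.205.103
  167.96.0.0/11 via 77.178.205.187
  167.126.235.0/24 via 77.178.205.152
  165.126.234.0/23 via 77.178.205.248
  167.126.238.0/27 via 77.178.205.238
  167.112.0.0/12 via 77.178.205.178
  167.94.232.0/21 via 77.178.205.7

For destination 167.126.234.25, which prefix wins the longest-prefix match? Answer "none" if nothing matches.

167.126.224.0/20

Entries matching 167.126.234.25:
  167.96.0.0/11 (167.96.0.0 - 167.127.255.255)
  167.112.0.0/12 (167.112.0.0 - 167.127.255.255)
  167.126.0.0/15 (167.126.0.0 - 167.127.255.255)
  167.126.128.0/17 (167.126.128.0 - 167.126.255.255)
  167.126.224.0/20 (167.126.224.0 - 167.126.239.255)
Most specific is 167.126.224.0/20.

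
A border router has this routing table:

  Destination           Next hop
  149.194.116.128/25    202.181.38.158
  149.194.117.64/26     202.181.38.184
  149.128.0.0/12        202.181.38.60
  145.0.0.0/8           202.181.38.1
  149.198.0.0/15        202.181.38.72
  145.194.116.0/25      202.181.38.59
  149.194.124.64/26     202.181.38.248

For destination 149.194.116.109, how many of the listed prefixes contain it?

No listed prefix contains 149.194.116.109.
Total matching entries: 0.

0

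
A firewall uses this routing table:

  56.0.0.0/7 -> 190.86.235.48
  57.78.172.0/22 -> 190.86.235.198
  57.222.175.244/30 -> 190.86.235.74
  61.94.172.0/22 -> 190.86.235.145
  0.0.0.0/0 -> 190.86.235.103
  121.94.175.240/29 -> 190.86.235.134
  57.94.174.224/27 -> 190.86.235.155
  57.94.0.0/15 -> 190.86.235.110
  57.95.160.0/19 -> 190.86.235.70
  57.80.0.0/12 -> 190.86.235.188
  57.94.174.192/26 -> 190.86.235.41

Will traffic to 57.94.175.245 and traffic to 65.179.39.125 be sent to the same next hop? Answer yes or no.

no

57.94.175.245: longest match 57.94.0.0/15 -> 190.86.235.110
65.179.39.125: longest match 0.0.0.0/0 -> 190.86.235.103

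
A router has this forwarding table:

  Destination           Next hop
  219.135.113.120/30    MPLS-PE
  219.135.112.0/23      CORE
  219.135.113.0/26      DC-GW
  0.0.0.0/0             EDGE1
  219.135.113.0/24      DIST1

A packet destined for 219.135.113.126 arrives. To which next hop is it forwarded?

Routes whose prefix contains 219.135.113.126:
  0.0.0.0/0 (default, matches everything) -> EDGE1
  219.135.112.0/23 (219.135.112.0 - 219.135.113.255) -> CORE
  219.135.113.0/24 (219.135.113.0 - 219.135.113.255) -> DIST1
More-specific entries that do NOT match:
  219.135.113.120/30 (219.135.113.120 - 219.135.113.123) does not contain 219.135.113.126
  219.135.113.0/26 (219.135.113.0 - 219.135.113.63) does not contain 219.135.113.126
Longest matching prefix is /24 -> next hop DIST1.

DIST1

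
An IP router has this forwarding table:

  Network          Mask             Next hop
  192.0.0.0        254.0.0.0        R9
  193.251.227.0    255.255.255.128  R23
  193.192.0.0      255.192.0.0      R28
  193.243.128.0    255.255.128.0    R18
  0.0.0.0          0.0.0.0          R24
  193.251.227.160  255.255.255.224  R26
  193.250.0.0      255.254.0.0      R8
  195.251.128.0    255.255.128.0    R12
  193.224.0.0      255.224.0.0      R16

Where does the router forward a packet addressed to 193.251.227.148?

Routes whose prefix contains 193.251.227.148:
  0.0.0.0/0 (default, matches everything) -> R24
  192.0.0.0/7 (192.0.0.0 - 193.255.255.255) -> R9
  193.192.0.0/10 (193.192.0.0 - 193.255.255.255) -> R28
  193.224.0.0/11 (193.224.0.0 - 193.255.255.255) -> R16
  193.250.0.0/15 (193.250.0.0 - 193.251.255.255) -> R8
More-specific entries that do NOT match:
  193.251.227.160/27 (193.251.227.160 - 193.251.227.191) does not contain 193.251.227.148
  193.251.227.0/25 (193.251.227.0 - 193.251.227.127) does not contain 193.251.227.148
  193.243.128.0/17 (193.243.128.0 - 193.243.255.255) does not contain 193.251.227.148
  195.251.128.0/17 (195.251.128.0 - 195.251.255.255) does not contain 193.251.227.148
Longest matching prefix is /15 -> next hop R8.

R8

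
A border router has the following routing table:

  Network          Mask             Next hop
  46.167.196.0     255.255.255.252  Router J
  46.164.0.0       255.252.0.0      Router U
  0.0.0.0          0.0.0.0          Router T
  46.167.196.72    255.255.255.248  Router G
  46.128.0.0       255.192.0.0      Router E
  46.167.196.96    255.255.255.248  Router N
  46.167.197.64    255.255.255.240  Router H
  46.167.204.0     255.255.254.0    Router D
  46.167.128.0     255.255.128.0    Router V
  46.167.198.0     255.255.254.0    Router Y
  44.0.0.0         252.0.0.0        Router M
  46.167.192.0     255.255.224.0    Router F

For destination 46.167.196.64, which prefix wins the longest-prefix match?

Entries matching 46.167.196.64:
  0.0.0.0/0 (default, matches everything)
  44.0.0.0/6 (44.0.0.0 - 47.255.255.255)
  46.128.0.0/10 (46.128.0.0 - 46.191.255.255)
  46.164.0.0/14 (46.164.0.0 - 46.167.255.255)
  46.167.128.0/17 (46.167.128.0 - 46.167.255.255)
  46.167.192.0/19 (46.167.192.0 - 46.167.223.255)
Most specific is 46.167.192.0/19.

46.167.192.0/19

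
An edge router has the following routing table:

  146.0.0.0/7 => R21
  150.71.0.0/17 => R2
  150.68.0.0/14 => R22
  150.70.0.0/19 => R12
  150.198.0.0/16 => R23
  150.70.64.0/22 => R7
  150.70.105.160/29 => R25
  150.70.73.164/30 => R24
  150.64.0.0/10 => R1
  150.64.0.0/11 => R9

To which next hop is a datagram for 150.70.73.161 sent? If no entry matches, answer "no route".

Routes whose prefix contains 150.70.73.161:
  150.64.0.0/10 (150.64.0.0 - 150.127.255.255) -> R1
  150.64.0.0/11 (150.64.0.0 - 150.95.255.255) -> R9
  150.68.0.0/14 (150.68.0.0 - 150.71.255.255) -> R22
More-specific entries that do NOT match:
  150.70.73.164/30 (150.70.73.164 - 150.70.73.167) does not contain 150.70.73.161
  150.70.105.160/29 (150.70.105.160 - 150.70.105.167) does not contain 150.70.73.161
  150.70.64.0/22 (150.70.64.0 - 150.70.67.255) does not contain 150.70.73.161
  150.70.0.0/19 (150.70.0.0 - 150.70.31.255) does not contain 150.70.73.161
  150.71.0.0/17 (150.71.0.0 - 150.71.127.255) does not contain 150.70.73.161
  150.198.0.0/16 (150.198.0.0 - 150.198.255.255) does not contain 150.70.73.161
Longest matching prefix is /14 -> next hop R22.

R22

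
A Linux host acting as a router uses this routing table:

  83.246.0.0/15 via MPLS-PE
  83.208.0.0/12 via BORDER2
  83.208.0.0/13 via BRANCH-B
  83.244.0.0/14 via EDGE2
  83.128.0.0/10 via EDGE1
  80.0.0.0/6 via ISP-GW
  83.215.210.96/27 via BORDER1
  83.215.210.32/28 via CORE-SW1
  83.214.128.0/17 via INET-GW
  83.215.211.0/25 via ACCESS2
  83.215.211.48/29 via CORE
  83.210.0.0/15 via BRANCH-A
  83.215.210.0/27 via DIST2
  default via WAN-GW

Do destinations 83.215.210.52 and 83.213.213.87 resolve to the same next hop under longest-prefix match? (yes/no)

83.215.210.52: longest match 83.208.0.0/13 -> BRANCH-B
83.213.213.87: longest match 83.208.0.0/13 -> BRANCH-B

yes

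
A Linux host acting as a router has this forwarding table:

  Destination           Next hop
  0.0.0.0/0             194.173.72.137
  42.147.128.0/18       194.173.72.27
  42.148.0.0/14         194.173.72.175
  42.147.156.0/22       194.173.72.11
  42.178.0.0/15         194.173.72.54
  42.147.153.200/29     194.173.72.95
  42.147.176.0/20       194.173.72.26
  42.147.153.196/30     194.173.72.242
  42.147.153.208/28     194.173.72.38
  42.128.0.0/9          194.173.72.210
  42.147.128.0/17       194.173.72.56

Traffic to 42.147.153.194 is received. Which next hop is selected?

Routes whose prefix contains 42.147.153.194:
  0.0.0.0/0 (default, matches everything) -> 194.173.72.137
  42.128.0.0/9 (42.128.0.0 - 42.255.255.255) -> 194.173.72.210
  42.147.128.0/17 (42.147.128.0 - 42.147.255.255) -> 194.173.72.56
  42.147.128.0/18 (42.147.128.0 - 42.147.191.255) -> 194.173.72.27
More-specific entries that do NOT match:
  42.147.153.196/30 (42.147.153.196 - 42.147.153.199) does not contain 42.147.153.194
  42.147.153.200/29 (42.147.153.200 - 42.147.153.207) does not contain 42.147.153.194
  42.147.153.208/28 (42.147.153.208 - 42.147.153.223) does not contain 42.147.153.194
  42.147.156.0/22 (42.147.156.0 - 42.147.159.255) does not contain 42.147.153.194
  42.147.176.0/20 (42.147.176.0 - 42.147.191.255) does not contain 42.147.153.194
Longest matching prefix is /18 -> next hop 194.173.72.27.

194.173.72.27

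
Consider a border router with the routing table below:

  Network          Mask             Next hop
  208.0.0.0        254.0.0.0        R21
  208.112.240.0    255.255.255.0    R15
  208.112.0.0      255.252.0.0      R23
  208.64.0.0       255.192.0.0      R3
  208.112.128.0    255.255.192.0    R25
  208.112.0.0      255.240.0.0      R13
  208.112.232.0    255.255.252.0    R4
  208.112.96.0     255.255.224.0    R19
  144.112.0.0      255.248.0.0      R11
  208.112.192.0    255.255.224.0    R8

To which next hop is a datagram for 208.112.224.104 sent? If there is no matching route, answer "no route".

Routes whose prefix contains 208.112.224.104:
  208.0.0.0/7 (208.0.0.0 - 209.255.255.255) -> R21
  208.64.0.0/10 (208.64.0.0 - 208.127.255.255) -> R3
  208.112.0.0/12 (208.112.0.0 - 208.127.255.255) -> R13
  208.112.0.0/14 (208.112.0.0 - 208.115.255.255) -> R23
More-specific entries that do NOT match:
  208.112.240.0/24 (208.112.240.0 - 208.112.240.255) does not contain 208.112.224.104
  208.112.232.0/22 (208.112.232.0 - 208.112.235.255) does not contain 208.112.224.104
  208.112.96.0/19 (208.112.96.0 - 208.112.127.255) does not contain 208.112.224.104
  208.112.192.0/19 (208.112.192.0 - 208.112.223.255) does not contain 208.112.224.104
  208.112.128.0/18 (208.112.128.0 - 208.112.191.255) does not contain 208.112.224.104
Longest matching prefix is /14 -> next hop R23.

R23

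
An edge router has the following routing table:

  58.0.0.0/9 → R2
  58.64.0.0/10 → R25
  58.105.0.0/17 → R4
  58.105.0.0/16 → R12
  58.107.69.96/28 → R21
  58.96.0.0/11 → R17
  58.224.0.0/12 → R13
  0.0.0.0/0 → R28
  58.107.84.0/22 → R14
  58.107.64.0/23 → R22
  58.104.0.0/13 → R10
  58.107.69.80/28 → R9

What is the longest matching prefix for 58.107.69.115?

Entries matching 58.107.69.115:
  0.0.0.0/0 (default, matches everything)
  58.0.0.0/9 (58.0.0.0 - 58.127.255.255)
  58.64.0.0/10 (58.64.0.0 - 58.127.255.255)
  58.96.0.0/11 (58.96.0.0 - 58.127.255.255)
  58.104.0.0/13 (58.104.0.0 - 58.111.255.255)
Most specific is 58.104.0.0/13.

58.104.0.0/13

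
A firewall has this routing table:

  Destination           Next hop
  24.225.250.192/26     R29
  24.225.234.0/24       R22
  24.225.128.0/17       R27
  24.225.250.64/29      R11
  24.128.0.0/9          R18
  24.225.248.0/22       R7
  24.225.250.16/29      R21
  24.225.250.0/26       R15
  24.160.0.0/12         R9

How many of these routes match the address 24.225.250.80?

Prefixes containing 24.225.250.80:
  24.128.0.0/9 (24.128.0.0 - 24.255.255.255)
  24.225.128.0/17 (24.225.128.0 - 24.225.255.255)
  24.225.248.0/22 (24.225.248.0 - 24.225.251.255)
Total matching entries: 3.

3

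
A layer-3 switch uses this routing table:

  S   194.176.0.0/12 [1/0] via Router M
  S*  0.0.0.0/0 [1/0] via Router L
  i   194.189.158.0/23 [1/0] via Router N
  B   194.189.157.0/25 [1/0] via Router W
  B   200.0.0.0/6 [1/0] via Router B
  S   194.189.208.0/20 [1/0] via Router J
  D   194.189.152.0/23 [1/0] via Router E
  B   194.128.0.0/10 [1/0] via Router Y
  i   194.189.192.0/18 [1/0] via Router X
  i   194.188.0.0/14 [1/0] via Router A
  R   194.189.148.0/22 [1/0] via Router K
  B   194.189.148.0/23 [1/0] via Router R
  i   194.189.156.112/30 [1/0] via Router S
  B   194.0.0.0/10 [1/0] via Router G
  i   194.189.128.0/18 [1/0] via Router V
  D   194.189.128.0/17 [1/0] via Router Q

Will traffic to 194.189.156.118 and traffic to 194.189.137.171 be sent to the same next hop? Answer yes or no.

yes

194.189.156.118: longest match 194.189.128.0/18 -> Router V
194.189.137.171: longest match 194.189.128.0/18 -> Router V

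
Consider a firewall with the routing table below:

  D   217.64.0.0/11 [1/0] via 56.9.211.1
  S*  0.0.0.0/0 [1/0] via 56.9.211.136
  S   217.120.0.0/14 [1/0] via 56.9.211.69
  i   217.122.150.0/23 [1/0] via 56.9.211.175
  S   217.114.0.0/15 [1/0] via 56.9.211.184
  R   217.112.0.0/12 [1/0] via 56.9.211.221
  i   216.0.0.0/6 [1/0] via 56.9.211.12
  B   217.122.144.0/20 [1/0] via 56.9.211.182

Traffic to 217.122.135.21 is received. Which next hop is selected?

56.9.211.69

Routes whose prefix contains 217.122.135.21:
  0.0.0.0/0 (default, matches everything) -> 56.9.211.136
  216.0.0.0/6 (216.0.0.0 - 219.255.255.255) -> 56.9.211.12
  217.112.0.0/12 (217.112.0.0 - 217.127.255.255) -> 56.9.211.221
  217.120.0.0/14 (217.120.0.0 - 217.123.255.255) -> 56.9.211.69
More-specific entries that do NOT match:
  217.122.150.0/23 (217.122.150.0 - 217.122.151.255) does not contain 217.122.135.21
  217.122.144.0/20 (217.122.144.0 - 217.122.159.255) does not contain 217.122.135.21
  217.114.0.0/15 (217.114.0.0 - 217.115.255.255) does not contain 217.122.135.21
Longest matching prefix is /14 -> next hop 56.9.211.69.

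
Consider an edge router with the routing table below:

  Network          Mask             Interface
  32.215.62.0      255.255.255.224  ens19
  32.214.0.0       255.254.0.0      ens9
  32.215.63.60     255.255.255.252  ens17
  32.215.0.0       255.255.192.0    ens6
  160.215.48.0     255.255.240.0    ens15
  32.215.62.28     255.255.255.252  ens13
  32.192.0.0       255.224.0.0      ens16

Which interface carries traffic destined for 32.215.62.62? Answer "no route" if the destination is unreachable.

Routes whose prefix contains 32.215.62.62:
  32.192.0.0/11 (32.192.0.0 - 32.223.255.255) -> ens16
  32.214.0.0/15 (32.214.0.0 - 32.215.255.255) -> ens9
  32.215.0.0/18 (32.215.0.0 - 32.215.63.255) -> ens6
More-specific entries that do NOT match:
  32.215.63.60/30 (32.215.63.60 - 32.215.63.63) does not contain 32.215.62.62
  32.215.62.28/30 (32.215.62.28 - 32.215.62.31) does not contain 32.215.62.62
  32.215.62.0/27 (32.215.62.0 - 32.215.62.31) does not contain 32.215.62.62
  160.215.48.0/20 (160.215.48.0 - 160.215.63.255) does not contain 32.215.62.62
Longest matching prefix is /18 -> interface ens6.

ens6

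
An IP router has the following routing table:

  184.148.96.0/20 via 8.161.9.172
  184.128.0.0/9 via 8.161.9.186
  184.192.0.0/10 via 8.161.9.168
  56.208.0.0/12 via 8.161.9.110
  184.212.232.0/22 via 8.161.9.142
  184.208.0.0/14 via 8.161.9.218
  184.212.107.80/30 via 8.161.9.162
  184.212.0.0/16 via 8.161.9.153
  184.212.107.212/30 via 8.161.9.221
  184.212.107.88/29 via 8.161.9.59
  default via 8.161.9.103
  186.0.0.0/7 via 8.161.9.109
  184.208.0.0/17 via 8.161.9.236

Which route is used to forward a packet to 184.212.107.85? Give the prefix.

Entries matching 184.212.107.85:
  0.0.0.0/0 (default, matches everything)
  184.128.0.0/9 (184.128.0.0 - 184.255.255.255)
  184.192.0.0/10 (184.192.0.0 - 184.255.255.255)
  184.212.0.0/16 (184.212.0.0 - 184.212.255.255)
Most specific is 184.212.0.0/16.

184.212.0.0/16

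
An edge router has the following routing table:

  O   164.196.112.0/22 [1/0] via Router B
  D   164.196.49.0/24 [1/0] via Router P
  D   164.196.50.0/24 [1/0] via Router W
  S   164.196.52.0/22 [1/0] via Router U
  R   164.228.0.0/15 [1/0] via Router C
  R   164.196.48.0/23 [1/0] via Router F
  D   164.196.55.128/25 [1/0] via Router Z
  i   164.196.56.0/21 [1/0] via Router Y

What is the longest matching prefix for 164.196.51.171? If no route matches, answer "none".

none

164.196.51.171 is outside every listed prefix and there is no default route.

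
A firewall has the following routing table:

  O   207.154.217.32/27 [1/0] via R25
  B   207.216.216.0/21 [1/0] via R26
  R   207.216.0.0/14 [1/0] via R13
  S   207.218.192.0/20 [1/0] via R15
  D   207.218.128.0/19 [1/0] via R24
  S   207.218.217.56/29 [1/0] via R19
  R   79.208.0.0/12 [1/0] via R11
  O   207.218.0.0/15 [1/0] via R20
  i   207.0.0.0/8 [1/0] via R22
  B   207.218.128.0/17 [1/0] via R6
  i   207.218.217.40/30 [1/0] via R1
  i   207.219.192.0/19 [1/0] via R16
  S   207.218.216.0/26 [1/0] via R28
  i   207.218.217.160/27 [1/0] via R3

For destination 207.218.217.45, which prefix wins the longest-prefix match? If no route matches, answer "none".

207.218.128.0/17

Entries matching 207.218.217.45:
  207.0.0.0/8 (207.0.0.0 - 207.255.255.255)
  207.216.0.0/14 (207.216.0.0 - 207.219.255.255)
  207.218.0.0/15 (207.218.0.0 - 207.219.255.255)
  207.218.128.0/17 (207.218.128.0 - 207.218.255.255)
Most specific is 207.218.128.0/17.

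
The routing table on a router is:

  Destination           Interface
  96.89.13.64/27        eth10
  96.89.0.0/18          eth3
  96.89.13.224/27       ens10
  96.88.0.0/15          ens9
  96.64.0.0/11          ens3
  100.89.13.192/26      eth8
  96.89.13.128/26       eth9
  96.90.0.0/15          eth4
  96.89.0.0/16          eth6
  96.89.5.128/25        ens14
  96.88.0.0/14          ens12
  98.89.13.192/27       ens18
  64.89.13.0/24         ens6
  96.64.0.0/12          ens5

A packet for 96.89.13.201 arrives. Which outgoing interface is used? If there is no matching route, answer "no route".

eth3

Routes whose prefix contains 96.89.13.201:
  96.64.0.0/11 (96.64.0.0 - 96.95.255.255) -> ens3
  96.88.0.0/14 (96.88.0.0 - 96.91.255.255) -> ens12
  96.88.0.0/15 (96.88.0.0 - 96.89.255.255) -> ens9
  96.89.0.0/16 (96.89.0.0 - 96.89.255.255) -> eth6
  96.89.0.0/18 (96.89.0.0 - 96.89.63.255) -> eth3
More-specific entries that do NOT match:
  96.89.13.64/27 (96.89.13.64 - 96.89.13.95) does not contain 96.89.13.201
  96.89.13.224/27 (96.89.13.224 - 96.89.13.255) does not contain 96.89.13.201
  98.89.13.192/27 (98.89.13.192 - 98.89.13.223) does not contain 96.89.13.201
  100.89.13.192/26 (100.89.13.192 - 100.89.13.255) does not contain 96.89.13.201
  96.89.13.128/26 (96.89.13.128 - 96.89.13.191) does not contain 96.89.13.201
  96.89.5.128/25 (96.89.5.128 - 96.89.5.255) does not contain 96.89.13.201
  64.89.13.0/24 (64.89.13.0 - 64.89.13.255) does not contain 96.89.13.201
Longest matching prefix is /18 -> interface eth3.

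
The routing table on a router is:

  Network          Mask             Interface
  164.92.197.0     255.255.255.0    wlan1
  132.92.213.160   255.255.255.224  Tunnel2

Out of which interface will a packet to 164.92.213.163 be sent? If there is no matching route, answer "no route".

no route

No entry's prefix contains 164.92.213.163; there is no default route.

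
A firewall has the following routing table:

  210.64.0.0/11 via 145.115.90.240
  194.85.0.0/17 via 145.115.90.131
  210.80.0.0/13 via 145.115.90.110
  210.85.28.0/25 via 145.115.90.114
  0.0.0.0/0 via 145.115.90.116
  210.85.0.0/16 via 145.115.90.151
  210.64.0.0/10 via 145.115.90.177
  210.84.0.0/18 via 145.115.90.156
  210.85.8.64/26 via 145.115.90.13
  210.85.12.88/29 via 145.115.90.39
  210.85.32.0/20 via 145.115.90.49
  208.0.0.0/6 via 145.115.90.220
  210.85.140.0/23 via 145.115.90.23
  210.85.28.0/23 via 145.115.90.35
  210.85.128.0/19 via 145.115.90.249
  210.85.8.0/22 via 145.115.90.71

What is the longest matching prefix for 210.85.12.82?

210.85.0.0/16

Entries matching 210.85.12.82:
  0.0.0.0/0 (default, matches everything)
  208.0.0.0/6 (208.0.0.0 - 211.255.255.255)
  210.64.0.0/10 (210.64.0.0 - 210.127.255.255)
  210.64.0.0/11 (210.64.0.0 - 210.95.255.255)
  210.80.0.0/13 (210.80.0.0 - 210.87.255.255)
  210.85.0.0/16 (210.85.0.0 - 210.85.255.255)
Most specific is 210.85.0.0/16.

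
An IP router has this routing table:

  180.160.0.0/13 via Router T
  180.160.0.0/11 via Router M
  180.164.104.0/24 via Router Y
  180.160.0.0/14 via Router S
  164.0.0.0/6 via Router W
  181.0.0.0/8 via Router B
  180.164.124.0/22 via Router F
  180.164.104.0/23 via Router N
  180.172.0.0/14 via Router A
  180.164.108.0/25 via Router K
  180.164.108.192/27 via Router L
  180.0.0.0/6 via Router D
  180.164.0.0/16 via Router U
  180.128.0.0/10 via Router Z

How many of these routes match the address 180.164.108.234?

5

Prefixes containing 180.164.108.234:
  180.0.0.0/6 (180.0.0.0 - 183.255.255.255)
  180.128.0.0/10 (180.128.0.0 - 180.191.255.255)
  180.160.0.0/11 (180.160.0.0 - 180.191.255.255)
  180.160.0.0/13 (180.160.0.0 - 180.167.255.255)
  180.164.0.0/16 (180.164.0.0 - 180.164.255.255)
Total matching entries: 5.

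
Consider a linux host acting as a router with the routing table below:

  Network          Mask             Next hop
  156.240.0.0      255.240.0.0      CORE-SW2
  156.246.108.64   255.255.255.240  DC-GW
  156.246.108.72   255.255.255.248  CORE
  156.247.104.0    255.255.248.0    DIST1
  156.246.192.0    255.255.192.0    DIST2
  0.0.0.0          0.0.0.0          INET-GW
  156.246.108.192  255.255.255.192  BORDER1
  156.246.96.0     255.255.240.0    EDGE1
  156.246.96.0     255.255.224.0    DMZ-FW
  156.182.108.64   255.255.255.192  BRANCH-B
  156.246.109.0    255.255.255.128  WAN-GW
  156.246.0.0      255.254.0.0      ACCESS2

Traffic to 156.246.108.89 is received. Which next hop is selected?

Routes whose prefix contains 156.246.108.89:
  0.0.0.0/0 (default, matches everything) -> INET-GW
  156.240.0.0/12 (156.240.0.0 - 156.255.255.255) -> CORE-SW2
  156.246.0.0/15 (156.246.0.0 - 156.247.255.255) -> ACCESS2
  156.246.96.0/19 (156.246.96.0 - 156.246.127.255) -> DMZ-FW
  156.246.96.0/20 (156.246.96.0 - 156.246.111.255) -> EDGE1
More-specific entries that do NOT match:
  156.246.108.72/29 (156.246.108.72 - 156.246.108.79) does not contain 156.246.108.89
  156.246.108.64/28 (156.246.108.64 - 156.246.108.79) does not contain 156.246.108.89
  156.246.108.192/26 (156.246.108.192 - 156.246.108.255) does not contain 156.246.108.89
  156.182.108.64/26 (156.182.108.64 - 156.182.108.127) does not contain 156.246.108.89
  156.246.109.0/25 (156.246.109.0 - 156.246.109.127) does not contain 156.246.108.89
  156.247.104.0/21 (156.247.104.0 - 156.247.111.255) does not contain 156.246.108.89
Longest matching prefix is /20 -> next hop EDGE1.

EDGE1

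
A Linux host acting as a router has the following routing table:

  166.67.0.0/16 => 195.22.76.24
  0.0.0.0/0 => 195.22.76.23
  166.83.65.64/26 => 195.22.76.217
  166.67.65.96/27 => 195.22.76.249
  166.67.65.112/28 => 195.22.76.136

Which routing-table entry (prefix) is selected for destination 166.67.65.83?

166.67.0.0/16

Entries matching 166.67.65.83:
  0.0.0.0/0 (default, matches everything)
  166.67.0.0/16 (166.67.0.0 - 166.67.255.255)
Most specific is 166.67.0.0/16.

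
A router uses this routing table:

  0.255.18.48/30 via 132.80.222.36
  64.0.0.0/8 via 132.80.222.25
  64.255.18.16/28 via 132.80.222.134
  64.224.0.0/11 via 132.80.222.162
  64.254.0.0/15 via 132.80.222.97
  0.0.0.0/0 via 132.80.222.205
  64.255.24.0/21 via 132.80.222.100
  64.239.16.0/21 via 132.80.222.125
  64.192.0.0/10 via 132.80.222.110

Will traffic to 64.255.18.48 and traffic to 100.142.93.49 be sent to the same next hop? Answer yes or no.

64.255.18.48: longest match 64.254.0.0/15 -> 132.80.222.97
100.142.93.49: longest match 0.0.0.0/0 -> 132.80.222.205

no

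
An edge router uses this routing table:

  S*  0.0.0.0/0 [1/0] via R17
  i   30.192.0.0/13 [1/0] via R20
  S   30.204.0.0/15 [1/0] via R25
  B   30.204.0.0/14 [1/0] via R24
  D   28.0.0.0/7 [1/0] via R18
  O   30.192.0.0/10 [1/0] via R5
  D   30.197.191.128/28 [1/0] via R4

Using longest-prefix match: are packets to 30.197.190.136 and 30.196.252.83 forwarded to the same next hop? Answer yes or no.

30.197.190.136: longest match 30.192.0.0/13 -> R20
30.196.252.83: longest match 30.192.0.0/13 -> R20

yes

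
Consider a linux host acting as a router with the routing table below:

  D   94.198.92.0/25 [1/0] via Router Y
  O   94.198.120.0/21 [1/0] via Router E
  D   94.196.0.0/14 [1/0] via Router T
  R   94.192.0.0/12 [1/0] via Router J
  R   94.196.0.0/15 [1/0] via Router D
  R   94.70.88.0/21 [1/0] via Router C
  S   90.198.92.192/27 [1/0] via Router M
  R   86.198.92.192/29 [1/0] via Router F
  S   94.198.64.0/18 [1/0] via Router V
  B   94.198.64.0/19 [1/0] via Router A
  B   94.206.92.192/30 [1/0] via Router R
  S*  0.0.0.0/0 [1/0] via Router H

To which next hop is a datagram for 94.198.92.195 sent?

Routes whose prefix contains 94.198.92.195:
  0.0.0.0/0 (default, matches everything) -> Router H
  94.192.0.0/12 (94.192.0.0 - 94.207.255.255) -> Router J
  94.196.0.0/14 (94.196.0.0 - 94.199.255.255) -> Router T
  94.198.64.0/18 (94.198.64.0 - 94.198.127.255) -> Router V
  94.198.64.0/19 (94.198.64.0 - 94.198.95.255) -> Router A
More-specific entries that do NOT match:
  94.206.92.192/30 (94.206.92.192 - 94.206.92.195) does not contain 94.198.92.195
  86.198.92.192/29 (86.198.92.192 - 86.198.92.199) does not contain 94.198.92.195
  90.198.92.192/27 (90.198.92.192 - 90.198.92.223) does not contain 94.198.92.195
  94.198.92.0/25 (94.198.92.0 - 94.198.92.127) does not contain 94.198.92.195
  94.198.120.0/21 (94.198.120.0 - 94.198.127.255) does not contain 94.198.92.195
  94.70.88.0/21 (94.70.88.0 - 94.70.95.255) does not contain 94.198.92.195
Longest matching prefix is /19 -> next hop Router A.

Router A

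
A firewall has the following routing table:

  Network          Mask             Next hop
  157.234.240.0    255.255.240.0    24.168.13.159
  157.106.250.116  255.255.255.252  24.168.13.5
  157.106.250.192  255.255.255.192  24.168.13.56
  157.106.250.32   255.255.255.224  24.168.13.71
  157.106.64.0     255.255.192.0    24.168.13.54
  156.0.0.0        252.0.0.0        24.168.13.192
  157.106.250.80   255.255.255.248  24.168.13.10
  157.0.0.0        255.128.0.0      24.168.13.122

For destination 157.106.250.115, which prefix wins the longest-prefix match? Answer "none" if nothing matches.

Entries matching 157.106.250.115:
  156.0.0.0/6 (156.0.0.0 - 159.255.255.255)
  157.0.0.0/9 (157.0.0.0 - 157.127.255.255)
Most specific is 157.0.0.0/9.

157.0.0.0/9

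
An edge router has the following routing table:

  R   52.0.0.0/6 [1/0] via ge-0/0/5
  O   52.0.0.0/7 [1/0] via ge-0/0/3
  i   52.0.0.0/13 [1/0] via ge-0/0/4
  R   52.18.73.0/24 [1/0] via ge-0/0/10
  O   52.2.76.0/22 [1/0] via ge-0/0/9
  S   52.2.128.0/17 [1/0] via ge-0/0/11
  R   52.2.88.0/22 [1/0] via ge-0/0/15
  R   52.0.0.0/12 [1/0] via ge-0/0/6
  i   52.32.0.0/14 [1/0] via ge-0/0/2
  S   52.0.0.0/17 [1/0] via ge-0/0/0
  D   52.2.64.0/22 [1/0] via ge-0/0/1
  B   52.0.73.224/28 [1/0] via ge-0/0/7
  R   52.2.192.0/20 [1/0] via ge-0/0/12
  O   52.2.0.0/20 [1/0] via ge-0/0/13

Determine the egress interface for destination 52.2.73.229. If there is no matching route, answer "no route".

Routes whose prefix contains 52.2.73.229:
  52.0.0.0/6 (52.0.0.0 - 55.255.255.255) -> ge-0/0/5
  52.0.0.0/7 (52.0.0.0 - 53.255.255.255) -> ge-0/0/3
  52.0.0.0/12 (52.0.0.0 - 52.15.255.255) -> ge-0/0/6
  52.0.0.0/13 (52.0.0.0 - 52.7.255.255) -> ge-0/0/4
More-specific entries that do NOT match:
  52.0.73.224/28 (52.0.73.224 - 52.0.73.239) does not contain 52.2.73.229
  52.18.73.0/24 (52.18.73.0 - 52.18.73.255) does not contain 52.2.73.229
  52.2.76.0/22 (52.2.76.0 - 52.2.79.255) does not contain 52.2.73.229
  52.2.88.0/22 (52.2.88.0 - 52.2.91.255) does not contain 52.2.73.229
  52.2.64.0/22 (52.2.64.0 - 52.2.67.255) does not contain 52.2.73.229
  52.2.192.0/20 (52.2.192.0 - 52.2.207.255) does not contain 52.2.73.229
  52.2.0.0/20 (52.2.0.0 - 52.2.15.255) does not contain 52.2.73.229
  52.2.128.0/17 (52.2.128.0 - 52.2.255.255) does not contain 52.2.73.229
  52.0.0.0/17 (52.0.0.0 - 52.0.127.255) does not contain 52.2.73.229
  52.32.0.0/14 (52.32.0.0 - 52.35.255.255) does not contain 52.2.73.229
Longest matching prefix is /13 -> interface ge-0/0/4.

ge-0/0/4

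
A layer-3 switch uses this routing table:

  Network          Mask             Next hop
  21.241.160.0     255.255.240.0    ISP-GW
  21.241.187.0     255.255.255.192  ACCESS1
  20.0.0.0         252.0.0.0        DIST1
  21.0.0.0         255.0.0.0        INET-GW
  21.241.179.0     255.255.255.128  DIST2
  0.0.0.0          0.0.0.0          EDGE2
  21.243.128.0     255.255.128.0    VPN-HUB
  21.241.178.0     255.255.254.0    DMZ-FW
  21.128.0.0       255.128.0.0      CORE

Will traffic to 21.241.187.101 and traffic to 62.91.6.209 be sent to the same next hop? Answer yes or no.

no

21.241.187.101: longest match 21.128.0.0/9 -> CORE
62.91.6.209: longest match 0.0.0.0/0 -> EDGE2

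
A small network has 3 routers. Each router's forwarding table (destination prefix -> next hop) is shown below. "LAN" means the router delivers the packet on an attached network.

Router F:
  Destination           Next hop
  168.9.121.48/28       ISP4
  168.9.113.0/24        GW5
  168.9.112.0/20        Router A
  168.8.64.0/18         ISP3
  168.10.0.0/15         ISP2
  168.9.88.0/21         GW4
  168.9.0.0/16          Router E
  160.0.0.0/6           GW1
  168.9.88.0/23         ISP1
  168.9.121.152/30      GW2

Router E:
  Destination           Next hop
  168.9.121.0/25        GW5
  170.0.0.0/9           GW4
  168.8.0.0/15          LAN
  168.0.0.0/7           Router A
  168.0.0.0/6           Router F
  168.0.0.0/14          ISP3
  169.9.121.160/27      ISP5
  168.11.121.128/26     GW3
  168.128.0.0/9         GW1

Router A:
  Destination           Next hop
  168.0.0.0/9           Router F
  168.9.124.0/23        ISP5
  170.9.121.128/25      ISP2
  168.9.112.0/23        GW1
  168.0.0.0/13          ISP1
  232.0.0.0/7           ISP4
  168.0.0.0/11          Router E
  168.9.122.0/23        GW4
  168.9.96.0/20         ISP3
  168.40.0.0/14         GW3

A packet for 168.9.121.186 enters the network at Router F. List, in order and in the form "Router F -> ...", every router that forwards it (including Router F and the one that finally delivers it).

At Router F: longest match for 168.9.121.186 is 168.9.112.0/20 -> Router A
At Router A: longest match for 168.9.121.186 is 168.0.0.0/11 -> Router E
At Router E: longest match for 168.9.121.186 is 168.8.0.0/15 -> LAN

Router F -> Router A -> Router E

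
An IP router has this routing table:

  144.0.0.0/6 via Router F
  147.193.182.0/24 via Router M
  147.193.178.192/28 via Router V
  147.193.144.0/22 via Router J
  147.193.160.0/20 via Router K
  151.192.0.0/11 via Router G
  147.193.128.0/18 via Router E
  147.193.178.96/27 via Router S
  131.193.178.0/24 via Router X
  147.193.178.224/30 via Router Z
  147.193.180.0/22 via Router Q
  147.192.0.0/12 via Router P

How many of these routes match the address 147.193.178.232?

Prefixes containing 147.193.178.232:
  144.0.0.0/6 (144.0.0.0 - 147.255.255.255)
  147.192.0.0/12 (147.192.0.0 - 147.207.255.255)
  147.193.128.0/18 (147.193.128.0 - 147.193.191.255)
Total matching entries: 3.

3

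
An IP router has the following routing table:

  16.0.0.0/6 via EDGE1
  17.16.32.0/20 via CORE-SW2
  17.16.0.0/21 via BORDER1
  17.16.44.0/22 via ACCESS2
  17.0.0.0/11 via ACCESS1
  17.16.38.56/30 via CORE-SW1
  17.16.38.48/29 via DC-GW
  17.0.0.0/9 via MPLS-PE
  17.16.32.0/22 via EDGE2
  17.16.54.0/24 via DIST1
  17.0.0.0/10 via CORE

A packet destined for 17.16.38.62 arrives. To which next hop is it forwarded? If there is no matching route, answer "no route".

CORE-SW2

Routes whose prefix contains 17.16.38.62:
  16.0.0.0/6 (16.0.0.0 - 19.255.255.255) -> EDGE1
  17.0.0.0/9 (17.0.0.0 - 17.127.255.255) -> MPLS-PE
  17.0.0.0/10 (17.0.0.0 - 17.63.255.255) -> CORE
  17.0.0.0/11 (17.0.0.0 - 17.31.255.255) -> ACCESS1
  17.16.32.0/20 (17.16.32.0 - 17.16.47.255) -> CORE-SW2
More-specific entries that do NOT match:
  17.16.38.56/30 (17.16.38.56 - 17.16.38.59) does not contain 17.16.38.62
  17.16.38.48/29 (17.16.38.48 - 17.16.38.55) does not contain 17.16.38.62
  17.16.54.0/24 (17.16.54.0 - 17.16.54.255) does not contain 17.16.38.62
  17.16.44.0/22 (17.16.44.0 - 17.16.47.255) does not contain 17.16.38.62
  17.16.32.0/22 (17.16.32.0 - 17.16.35.255) does not contain 17.16.38.62
  17.16.0.0/21 (17.16.0.0 - 17.16.7.255) does not contain 17.16.38.62
Longest matching prefix is /20 -> next hop CORE-SW2.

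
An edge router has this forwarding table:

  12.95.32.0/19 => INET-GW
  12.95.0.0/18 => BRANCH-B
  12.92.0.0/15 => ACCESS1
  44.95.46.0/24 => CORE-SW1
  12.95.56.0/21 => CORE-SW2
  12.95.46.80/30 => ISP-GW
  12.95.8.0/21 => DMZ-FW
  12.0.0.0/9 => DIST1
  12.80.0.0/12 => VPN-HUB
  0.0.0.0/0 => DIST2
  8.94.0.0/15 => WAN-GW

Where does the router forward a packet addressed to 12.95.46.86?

INET-GW

Routes whose prefix contains 12.95.46.86:
  0.0.0.0/0 (default, matches everything) -> DIST2
  12.0.0.0/9 (12.0.0.0 - 12.127.255.255) -> DIST1
  12.80.0.0/12 (12.80.0.0 - 12.95.255.255) -> VPN-HUB
  12.95.0.0/18 (12.95.0.0 - 12.95.63.255) -> BRANCH-B
  12.95.32.0/19 (12.95.32.0 - 12.95.63.255) -> INET-GW
More-specific entries that do NOT match:
  12.95.46.80/30 (12.95.46.80 - 12.95.46.83) does not contain 12.95.46.86
  44.95.46.0/24 (44.95.46.0 - 44.95.46.255) does not contain 12.95.46.86
  12.95.56.0/21 (12.95.56.0 - 12.95.63.255) does not contain 12.95.46.86
  12.95.8.0/21 (12.95.8.0 - 12.95.15.255) does not contain 12.95.46.86
Longest matching prefix is /19 -> next hop INET-GW.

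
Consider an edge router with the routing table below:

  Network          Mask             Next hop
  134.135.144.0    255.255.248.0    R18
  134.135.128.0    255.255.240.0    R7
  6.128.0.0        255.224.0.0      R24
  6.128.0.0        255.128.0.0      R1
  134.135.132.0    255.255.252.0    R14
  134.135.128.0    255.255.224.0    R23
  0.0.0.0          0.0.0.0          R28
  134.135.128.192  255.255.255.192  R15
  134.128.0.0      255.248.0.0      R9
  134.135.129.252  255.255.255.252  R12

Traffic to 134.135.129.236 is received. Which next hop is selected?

R7

Routes whose prefix contains 134.135.129.236:
  0.0.0.0/0 (default, matches everything) -> R28
  134.128.0.0/13 (134.128.0.0 - 134.135.255.255) -> R9
  134.135.128.0/19 (134.135.128.0 - 134.135.159.255) -> R23
  134.135.128.0/20 (134.135.128.0 - 134.135.143.255) -> R7
More-specific entries that do NOT match:
  134.135.129.252/30 (134.135.129.252 - 134.135.129.255) does not contain 134.135.129.236
  134.135.128.192/26 (134.135.128.192 - 134.135.128.255) does not contain 134.135.129.236
  134.135.132.0/22 (134.135.132.0 - 134.135.135.255) does not contain 134.135.129.236
  134.135.144.0/21 (134.135.144.0 - 134.135.151.255) does not contain 134.135.129.236
Longest matching prefix is /20 -> next hop R7.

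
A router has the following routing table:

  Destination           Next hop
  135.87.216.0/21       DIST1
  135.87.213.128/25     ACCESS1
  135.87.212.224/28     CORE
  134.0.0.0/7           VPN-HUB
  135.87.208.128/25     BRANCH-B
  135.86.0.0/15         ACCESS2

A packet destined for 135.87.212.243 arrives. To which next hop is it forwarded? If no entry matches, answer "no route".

Routes whose prefix contains 135.87.212.243:
  134.0.0.0/7 (134.0.0.0 - 135.255.255.255) -> VPN-HUB
  135.86.0.0/15 (135.86.0.0 - 135.87.255.255) -> ACCESS2
More-specific entries that do NOT match:
  135.87.212.224/28 (135.87.212.224 - 135.87.212.239) does not contain 135.87.212.243
  135.87.213.128/25 (135.87.213.128 - 135.87.213.255) does not contain 135.87.212.243
  135.87.208.128/25 (135.87.208.128 - 135.87.208.255) does not contain 135.87.212.243
  135.87.216.0/21 (135.87.216.0 - 135.87.223.255) does not contain 135.87.212.243
Longest matching prefix is /15 -> next hop ACCESS2.

ACCESS2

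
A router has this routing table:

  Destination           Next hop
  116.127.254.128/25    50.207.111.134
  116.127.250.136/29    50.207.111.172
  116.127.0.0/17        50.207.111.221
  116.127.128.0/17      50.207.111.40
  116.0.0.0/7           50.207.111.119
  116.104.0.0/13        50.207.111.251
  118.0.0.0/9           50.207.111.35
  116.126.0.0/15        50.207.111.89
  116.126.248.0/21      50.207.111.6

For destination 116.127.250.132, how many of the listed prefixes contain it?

3

Prefixes containing 116.127.250.132:
  116.0.0.0/7 (116.0.0.0 - 117.255.255.255)
  116.126.0.0/15 (116.126.0.0 - 116.127.255.255)
  116.127.128.0/17 (116.127.128.0 - 116.127.255.255)
Total matching entries: 3.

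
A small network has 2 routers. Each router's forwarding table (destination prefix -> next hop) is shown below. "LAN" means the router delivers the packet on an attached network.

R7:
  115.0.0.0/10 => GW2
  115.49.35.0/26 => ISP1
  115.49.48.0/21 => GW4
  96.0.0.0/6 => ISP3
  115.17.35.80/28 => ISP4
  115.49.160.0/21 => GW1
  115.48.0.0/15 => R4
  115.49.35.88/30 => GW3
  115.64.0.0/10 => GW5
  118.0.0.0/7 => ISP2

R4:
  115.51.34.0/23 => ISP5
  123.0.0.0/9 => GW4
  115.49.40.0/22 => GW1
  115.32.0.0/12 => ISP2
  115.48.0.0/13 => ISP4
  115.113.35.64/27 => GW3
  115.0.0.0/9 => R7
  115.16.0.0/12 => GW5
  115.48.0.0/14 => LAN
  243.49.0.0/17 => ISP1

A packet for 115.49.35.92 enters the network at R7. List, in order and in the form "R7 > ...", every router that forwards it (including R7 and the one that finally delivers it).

At R7: longest match for 115.49.35.92 is 115.48.0.0/15 -> R4
At R4: longest match for 115.49.35.92 is 115.48.0.0/14 -> LAN

R7 > R4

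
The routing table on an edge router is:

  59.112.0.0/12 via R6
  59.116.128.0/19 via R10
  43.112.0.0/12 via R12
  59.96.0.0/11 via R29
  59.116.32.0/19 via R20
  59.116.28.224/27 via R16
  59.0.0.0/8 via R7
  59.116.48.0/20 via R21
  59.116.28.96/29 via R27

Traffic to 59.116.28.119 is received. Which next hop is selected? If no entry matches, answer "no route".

Routes whose prefix contains 59.116.28.119:
  59.0.0.0/8 (59.0.0.0 - 59.255.255.255) -> R7
  59.96.0.0/11 (59.96.0.0 - 59.127.255.255) -> R29
  59.112.0.0/12 (59.112.0.0 - 59.127.255.255) -> R6
More-specific entries that do NOT match:
  59.116.28.96/29 (59.116.28.96 - 59.116.28.103) does not contain 59.116.28.119
  59.116.28.224/27 (59.116.28.224 - 59.116.28.255) does not contain 59.116.28.119
  59.116.48.0/20 (59.116.48.0 - 59.116.63.255) does not contain 59.116.28.119
  59.116.128.0/19 (59.116.128.0 - 59.116.159.255) does not contain 59.116.28.119
  59.116.32.0/19 (59.116.32.0 - 59.116.63.255) does not contain 59.116.28.119
Longest matching prefix is /12 -> next hop R6.

R6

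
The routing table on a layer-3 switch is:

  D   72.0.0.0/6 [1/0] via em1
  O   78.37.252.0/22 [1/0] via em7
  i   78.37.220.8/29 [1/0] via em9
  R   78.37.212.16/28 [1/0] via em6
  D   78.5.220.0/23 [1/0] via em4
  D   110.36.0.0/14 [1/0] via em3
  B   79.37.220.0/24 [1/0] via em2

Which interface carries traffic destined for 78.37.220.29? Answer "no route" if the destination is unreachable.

No entry's prefix contains 78.37.220.29; there is no default route.

no route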